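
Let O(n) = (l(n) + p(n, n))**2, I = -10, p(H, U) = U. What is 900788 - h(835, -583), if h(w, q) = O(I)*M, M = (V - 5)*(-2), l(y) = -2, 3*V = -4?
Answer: 898964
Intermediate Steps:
V = -4/3 (V = (1/3)*(-4) = -4/3 ≈ -1.3333)
O(n) = (-2 + n)**2
M = 38/3 (M = (-4/3 - 5)*(-2) = -19/3*(-2) = 38/3 ≈ 12.667)
h(w, q) = 1824 (h(w, q) = (-2 - 10)**2*(38/3) = (-12)**2*(38/3) = 144*(38/3) = 1824)
900788 - h(835, -583) = 900788 - 1*1824 = 900788 - 1824 = 898964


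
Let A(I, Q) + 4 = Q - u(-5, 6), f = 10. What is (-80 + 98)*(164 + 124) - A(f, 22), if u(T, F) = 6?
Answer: 5172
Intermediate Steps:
A(I, Q) = -10 + Q (A(I, Q) = -4 + (Q - 1*6) = -4 + (Q - 6) = -4 + (-6 + Q) = -10 + Q)
(-80 + 98)*(164 + 124) - A(f, 22) = (-80 + 98)*(164 + 124) - (-10 + 22) = 18*288 - 1*12 = 5184 - 12 = 5172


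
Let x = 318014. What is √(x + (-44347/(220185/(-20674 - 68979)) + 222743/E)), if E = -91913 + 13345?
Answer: √57015825988434062110410/411892740 ≈ 579.71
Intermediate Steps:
E = -78568
√(x + (-44347/(220185/(-20674 - 68979)) + 222743/E)) = √(318014 + (-44347/(220185/(-20674 - 68979)) + 222743/(-78568))) = √(318014 + (-44347/(220185/(-89653)) + 222743*(-1/78568))) = √(318014 + (-44347/(220185*(-1/89653)) - 222743/78568)) = √(318014 + (-44347/(-220185/89653) - 222743/78568)) = √(318014 + (-44347*(-89653/220185) - 222743/78568)) = √(318014 + (3975841591/220185 - 222743/78568)) = √(318014 + 44617839636319/2471356440) = √(830543786546479/2471356440) = √57015825988434062110410/411892740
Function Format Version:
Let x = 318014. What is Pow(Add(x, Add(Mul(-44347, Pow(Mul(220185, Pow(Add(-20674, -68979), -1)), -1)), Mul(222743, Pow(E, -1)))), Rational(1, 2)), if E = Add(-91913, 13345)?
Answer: Mul(Rational(1, 411892740), Pow(57015825988434062110410, Rational(1, 2))) ≈ 579.71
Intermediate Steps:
E = -78568
Pow(Add(x, Add(Mul(-44347, Pow(Mul(220185, Pow(Add(-20674, -68979), -1)), -1)), Mul(222743, Pow(E, -1)))), Rational(1, 2)) = Pow(Add(318014, Add(Mul(-44347, Pow(Mul(220185, Pow(Add(-20674, -68979), -1)), -1)), Mul(222743, Pow(-78568, -1)))), Rational(1, 2)) = Pow(Add(318014, Add(Mul(-44347, Pow(Mul(220185, Pow(-89653, -1)), -1)), Mul(222743, Rational(-1, 78568)))), Rational(1, 2)) = Pow(Add(318014, Add(Mul(-44347, Pow(Mul(220185, Rational(-1, 89653)), -1)), Rational(-222743, 78568))), Rational(1, 2)) = Pow(Add(318014, Add(Mul(-44347, Pow(Rational(-220185, 89653), -1)), Rational(-222743, 78568))), Rational(1, 2)) = Pow(Add(318014, Add(Mul(-44347, Rational(-89653, 220185)), Rational(-222743, 78568))), Rational(1, 2)) = Pow(Add(318014, Add(Rational(3975841591, 220185), Rational(-222743, 78568))), Rational(1, 2)) = Pow(Add(318014, Rational(44617839636319, 2471356440)), Rational(1, 2)) = Pow(Rational(830543786546479, 2471356440), Rational(1, 2)) = Mul(Rational(1, 411892740), Pow(57015825988434062110410, Rational(1, 2)))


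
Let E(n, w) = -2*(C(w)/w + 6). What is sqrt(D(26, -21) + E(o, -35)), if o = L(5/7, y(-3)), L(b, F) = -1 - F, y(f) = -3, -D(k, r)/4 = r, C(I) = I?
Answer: sqrt(70) ≈ 8.3666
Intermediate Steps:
D(k, r) = -4*r
o = 2 (o = -1 - 1*(-3) = -1 + 3 = 2)
E(n, w) = -14 (E(n, w) = -2*(w/w + 6) = -2*(1 + 6) = -2*7 = -14)
sqrt(D(26, -21) + E(o, -35)) = sqrt(-4*(-21) - 14) = sqrt(84 - 14) = sqrt(70)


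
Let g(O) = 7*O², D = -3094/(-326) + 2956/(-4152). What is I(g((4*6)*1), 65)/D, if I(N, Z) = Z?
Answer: 10997610/1485329 ≈ 7.4042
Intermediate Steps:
D = 1485329/169194 (D = -3094*(-1/326) + 2956*(-1/4152) = 1547/163 - 739/1038 = 1485329/169194 ≈ 8.7789)
I(g((4*6)*1), 65)/D = 65/(1485329/169194) = 65*(169194/1485329) = 10997610/1485329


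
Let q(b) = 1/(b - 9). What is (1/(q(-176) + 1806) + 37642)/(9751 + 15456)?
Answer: 1796647309/1203126509 ≈ 1.4933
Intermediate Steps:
q(b) = 1/(-9 + b)
(1/(q(-176) + 1806) + 37642)/(9751 + 15456) = (1/(1/(-9 - 176) + 1806) + 37642)/(9751 + 15456) = (1/(1/(-185) + 1806) + 37642)/25207 = (1/(-1/185 + 1806) + 37642)*(1/25207) = (1/(334109/185) + 37642)*(1/25207) = (185/334109 + 37642)*(1/25207) = (12576531163/334109)*(1/25207) = 1796647309/1203126509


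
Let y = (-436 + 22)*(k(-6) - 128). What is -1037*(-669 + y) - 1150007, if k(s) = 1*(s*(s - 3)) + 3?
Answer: -30937832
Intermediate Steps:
k(s) = 3 + s*(-3 + s) (k(s) = 1*(s*(-3 + s)) + 3 = s*(-3 + s) + 3 = 3 + s*(-3 + s))
y = 29394 (y = (-436 + 22)*((3 + (-6)**2 - 3*(-6)) - 128) = -414*((3 + 36 + 18) - 128) = -414*(57 - 128) = -414*(-71) = 29394)
-1037*(-669 + y) - 1150007 = -1037*(-669 + 29394) - 1150007 = -1037*28725 - 1150007 = -29787825 - 1150007 = -30937832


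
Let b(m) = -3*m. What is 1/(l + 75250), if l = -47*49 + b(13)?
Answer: 1/72908 ≈ 1.3716e-5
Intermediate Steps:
l = -2342 (l = -47*49 - 3*13 = -2303 - 39 = -2342)
1/(l + 75250) = 1/(-2342 + 75250) = 1/72908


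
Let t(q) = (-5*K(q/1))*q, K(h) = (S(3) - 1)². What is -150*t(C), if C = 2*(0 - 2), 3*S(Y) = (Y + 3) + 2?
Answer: -25000/3 ≈ -8333.3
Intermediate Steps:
S(Y) = 5/3 + Y/3 (S(Y) = ((Y + 3) + 2)/3 = ((3 + Y) + 2)/3 = (5 + Y)/3 = 5/3 + Y/3)
K(h) = 25/9 (K(h) = ((5/3 + (⅓)*3) - 1)² = ((5/3 + 1) - 1)² = (8/3 - 1)² = (5/3)² = 25/9)
C = -4 (C = 2*(-2) = -4)
t(q) = -125*q/9 (t(q) = (-5*25/9)*q = -125*q/9)
-150*t(C) = -(-6250)*(-4)/3 = -150*500/9 = -25000/3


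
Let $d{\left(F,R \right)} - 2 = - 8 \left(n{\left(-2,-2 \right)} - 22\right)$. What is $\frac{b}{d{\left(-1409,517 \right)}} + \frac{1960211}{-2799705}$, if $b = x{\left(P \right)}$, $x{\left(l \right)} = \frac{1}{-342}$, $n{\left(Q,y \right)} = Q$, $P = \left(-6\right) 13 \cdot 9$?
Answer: $- \frac{43352959711}{61918275780} \approx -0.70016$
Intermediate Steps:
$P = -702$ ($P = \left(-78\right) 9 = -702$)
$x{\left(l \right)} = - \frac{1}{342}$
$d{\left(F,R \right)} = 194$ ($d{\left(F,R \right)} = 2 - 8 \left(-2 - 22\right) = 2 - -192 = 2 + 192 = 194$)
$b = - \frac{1}{342} \approx -0.002924$
$\frac{b}{d{\left(-1409,517 \right)}} + \frac{1960211}{-2799705} = - \frac{1}{342 \cdot 194} + \frac{1960211}{-2799705} = \left(- \frac{1}{342}\right) \frac{1}{194} + 1960211 \left(- \frac{1}{2799705}\right) = - \frac{1}{66348} - \frac{1960211}{2799705} = - \frac{43352959711}{61918275780}$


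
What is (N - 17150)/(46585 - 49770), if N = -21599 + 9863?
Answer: 2222/245 ≈ 9.0694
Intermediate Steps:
N = -11736
(N - 17150)/(46585 - 49770) = (-11736 - 17150)/(46585 - 49770) = -28886/(-3185) = -28886*(-1/3185) = 2222/245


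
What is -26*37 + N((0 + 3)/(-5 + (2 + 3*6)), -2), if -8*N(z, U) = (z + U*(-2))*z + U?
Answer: -192371/200 ≈ -961.86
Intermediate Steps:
N(z, U) = -U/8 - z*(z - 2*U)/8 (N(z, U) = -((z + U*(-2))*z + U)/8 = -((z - 2*U)*z + U)/8 = -(z*(z - 2*U) + U)/8 = -(U + z*(z - 2*U))/8 = -U/8 - z*(z - 2*U)/8)
-26*37 + N((0 + 3)/(-5 + (2 + 3*6)), -2) = -26*37 + (-⅛*(-2) - (0 + 3)²/(-5 + (2 + 3*6))²/8 + (¼)*(-2)*((0 + 3)/(-5 + (2 + 3*6)))) = -962 + (¼ - 9/(-5 + (2 + 18))²/8 + (¼)*(-2)*(3/(-5 + (2 + 18)))) = -962 + (¼ - 9/(-5 + 20)²/8 + (¼)*(-2)*(3/(-5 + 20))) = -962 + (¼ - (3/15)²/8 + (¼)*(-2)*(3/15)) = -962 + (¼ - (3*(1/15))²/8 + (¼)*(-2)*(3*(1/15))) = -962 + (¼ - (⅕)²/8 + (¼)*(-2)*(⅕)) = -962 + (¼ - ⅛*1/25 - ⅒) = -962 + (¼ - 1/200 - ⅒) = -962 + 29/200 = -192371/200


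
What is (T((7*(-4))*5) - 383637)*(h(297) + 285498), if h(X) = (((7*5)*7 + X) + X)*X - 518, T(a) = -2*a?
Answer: -204775125191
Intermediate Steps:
h(X) = -518 + X*(245 + 2*X) (h(X) = ((35*7 + X) + X)*X - 518 = ((245 + X) + X)*X - 518 = (245 + 2*X)*X - 518 = X*(245 + 2*X) - 518 = -518 + X*(245 + 2*X))
(T((7*(-4))*5) - 383637)*(h(297) + 285498) = (-2*7*(-4)*5 - 383637)*((-518 + 2*297**2 + 245*297) + 285498) = (-(-56)*5 - 383637)*((-518 + 2*88209 + 72765) + 285498) = (-2*(-140) - 383637)*((-518 + 176418 + 72765) + 285498) = (280 - 383637)*(248665 + 285498) = -383357*534163 = -204775125191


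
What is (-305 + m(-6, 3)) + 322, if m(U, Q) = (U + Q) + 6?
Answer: 20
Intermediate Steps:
m(U, Q) = 6 + Q + U (m(U, Q) = (Q + U) + 6 = 6 + Q + U)
(-305 + m(-6, 3)) + 322 = (-305 + (6 + 3 - 6)) + 322 = (-305 + 3) + 322 = -302 + 322 = 20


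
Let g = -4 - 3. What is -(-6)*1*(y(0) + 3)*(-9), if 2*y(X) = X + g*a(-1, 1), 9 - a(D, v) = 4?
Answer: 783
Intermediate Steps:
a(D, v) = 5 (a(D, v) = 9 - 1*4 = 9 - 4 = 5)
g = -7
y(X) = -35/2 + X/2 (y(X) = (X - 7*5)/2 = (X - 35)/2 = (-35 + X)/2 = -35/2 + X/2)
-(-6)*1*(y(0) + 3)*(-9) = -(-6)*1*((-35/2 + (½)*0) + 3)*(-9) = -(-6)*1*((-35/2 + 0) + 3)*(-9) = -(-6)*1*(-35/2 + 3)*(-9) = -(-6)*1*(-29/2)*(-9) = -(-6)*(-29)/2*(-9) = -2*87/2*(-9) = -87*(-9) = 783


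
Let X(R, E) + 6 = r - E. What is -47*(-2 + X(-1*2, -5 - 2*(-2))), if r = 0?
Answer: 329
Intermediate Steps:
X(R, E) = -6 - E (X(R, E) = -6 + (0 - E) = -6 - E)
-47*(-2 + X(-1*2, -5 - 2*(-2))) = -47*(-2 + (-6 - (-5 - 2*(-2)))) = -47*(-2 + (-6 - (-5 + 4))) = -47*(-2 + (-6 - 1*(-1))) = -47*(-2 + (-6 + 1)) = -47*(-2 - 5) = -47*(-7) = 329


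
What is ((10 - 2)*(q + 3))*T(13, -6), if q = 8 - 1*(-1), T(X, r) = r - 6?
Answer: -1152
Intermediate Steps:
T(X, r) = -6 + r
q = 9 (q = 8 + 1 = 9)
((10 - 2)*(q + 3))*T(13, -6) = ((10 - 2)*(9 + 3))*(-6 - 6) = (8*12)*(-12) = 96*(-12) = -1152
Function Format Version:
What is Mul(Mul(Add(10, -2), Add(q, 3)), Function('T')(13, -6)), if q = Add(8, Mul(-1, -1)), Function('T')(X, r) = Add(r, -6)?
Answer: -1152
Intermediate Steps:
Function('T')(X, r) = Add(-6, r)
q = 9 (q = Add(8, 1) = 9)
Mul(Mul(Add(10, -2), Add(q, 3)), Function('T')(13, -6)) = Mul(Mul(Add(10, -2), Add(9, 3)), Add(-6, -6)) = Mul(Mul(8, 12), -12) = Mul(96, -12) = -1152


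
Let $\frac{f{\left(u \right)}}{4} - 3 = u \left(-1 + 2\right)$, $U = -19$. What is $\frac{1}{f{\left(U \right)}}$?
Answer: $- \frac{1}{64} \approx -0.015625$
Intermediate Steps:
$f{\left(u \right)} = 12 + 4 u$ ($f{\left(u \right)} = 12 + 4 u \left(-1 + 2\right) = 12 + 4 u 1 = 12 + 4 u$)
$\frac{1}{f{\left(U \right)}} = \frac{1}{12 + 4 \left(-19\right)} = \frac{1}{12 - 76} = \frac{1}{-64} = - \frac{1}{64}$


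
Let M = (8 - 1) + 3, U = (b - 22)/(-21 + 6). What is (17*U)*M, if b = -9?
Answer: 1054/3 ≈ 351.33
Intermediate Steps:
U = 31/15 (U = (-9 - 22)/(-21 + 6) = -31/(-15) = -31*(-1/15) = 31/15 ≈ 2.0667)
M = 10 (M = 7 + 3 = 10)
(17*U)*M = (17*(31/15))*10 = (527/15)*10 = 1054/3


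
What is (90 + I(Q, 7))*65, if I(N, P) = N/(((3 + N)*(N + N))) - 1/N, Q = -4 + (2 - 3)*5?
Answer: 210665/36 ≈ 5851.8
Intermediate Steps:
Q = -9 (Q = -4 - 1*5 = -4 - 5 = -9)
I(N, P) = 1/(2*(3 + N)) - 1/N (I(N, P) = N/(((3 + N)*(2*N))) - 1/N = N/((2*N*(3 + N))) - 1/N = N*(1/(2*N*(3 + N))) - 1/N = 1/(2*(3 + N)) - 1/N)
(90 + I(Q, 7))*65 = (90 + (½)*(-6 - 1*(-9))/(-9*(3 - 9)))*65 = (90 + (½)*(-⅑)*(-6 + 9)/(-6))*65 = (90 + (½)*(-⅑)*(-⅙)*3)*65 = (90 + 1/36)*65 = (3241/36)*65 = 210665/36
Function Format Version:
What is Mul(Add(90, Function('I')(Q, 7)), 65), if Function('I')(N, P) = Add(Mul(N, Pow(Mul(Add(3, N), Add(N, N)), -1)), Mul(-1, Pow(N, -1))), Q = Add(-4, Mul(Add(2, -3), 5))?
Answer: Rational(210665, 36) ≈ 5851.8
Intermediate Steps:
Q = -9 (Q = Add(-4, Mul(-1, 5)) = Add(-4, -5) = -9)
Function('I')(N, P) = Add(Mul(Rational(1, 2), Pow(Add(3, N), -1)), Mul(-1, Pow(N, -1))) (Function('I')(N, P) = Add(Mul(N, Pow(Mul(Add(3, N), Mul(2, N)), -1)), Mul(-1, Pow(N, -1))) = Add(Mul(N, Pow(Mul(2, N, Add(3, N)), -1)), Mul(-1, Pow(N, -1))) = Add(Mul(N, Mul(Rational(1, 2), Pow(N, -1), Pow(Add(3, N), -1))), Mul(-1, Pow(N, -1))) = Add(Mul(Rational(1, 2), Pow(Add(3, N), -1)), Mul(-1, Pow(N, -1))))
Mul(Add(90, Function('I')(Q, 7)), 65) = Mul(Add(90, Mul(Rational(1, 2), Pow(-9, -1), Pow(Add(3, -9), -1), Add(-6, Mul(-1, -9)))), 65) = Mul(Add(90, Mul(Rational(1, 2), Rational(-1, 9), Pow(-6, -1), Add(-6, 9))), 65) = Mul(Add(90, Mul(Rational(1, 2), Rational(-1, 9), Rational(-1, 6), 3)), 65) = Mul(Add(90, Rational(1, 36)), 65) = Mul(Rational(3241, 36), 65) = Rational(210665, 36)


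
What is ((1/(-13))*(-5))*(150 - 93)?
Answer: 285/13 ≈ 21.923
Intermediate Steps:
((1/(-13))*(-5))*(150 - 93) = ((1*(-1/13))*(-5))*57 = -1/13*(-5)*57 = (5/13)*57 = 285/13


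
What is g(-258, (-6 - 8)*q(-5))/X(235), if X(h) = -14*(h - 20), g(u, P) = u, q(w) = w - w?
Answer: 3/35 ≈ 0.085714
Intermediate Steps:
q(w) = 0
X(h) = 280 - 14*h (X(h) = -14*(-20 + h) = 280 - 14*h)
g(-258, (-6 - 8)*q(-5))/X(235) = -258/(280 - 14*235) = -258/(280 - 3290) = -258/(-3010) = -258*(-1/3010) = 3/35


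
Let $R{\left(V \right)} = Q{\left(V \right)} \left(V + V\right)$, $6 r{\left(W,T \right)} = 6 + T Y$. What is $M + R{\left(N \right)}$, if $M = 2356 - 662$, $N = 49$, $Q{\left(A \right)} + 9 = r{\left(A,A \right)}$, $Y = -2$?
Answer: $- \frac{2072}{3} \approx -690.67$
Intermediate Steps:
$r{\left(W,T \right)} = 1 - \frac{T}{3}$ ($r{\left(W,T \right)} = \frac{6 + T \left(-2\right)}{6} = \frac{6 - 2 T}{6} = 1 - \frac{T}{3}$)
$Q{\left(A \right)} = -8 - \frac{A}{3}$ ($Q{\left(A \right)} = -9 - \left(-1 + \frac{A}{3}\right) = -8 - \frac{A}{3}$)
$R{\left(V \right)} = 2 V \left(-8 - \frac{V}{3}\right)$ ($R{\left(V \right)} = \left(-8 - \frac{V}{3}\right) \left(V + V\right) = \left(-8 - \frac{V}{3}\right) 2 V = 2 V \left(-8 - \frac{V}{3}\right)$)
$M = 1694$ ($M = 2356 - 662 = 1694$)
$M + R{\left(N \right)} = 1694 + \frac{2}{3} \cdot 49 \left(-24 - 49\right) = 1694 + \frac{2}{3} \cdot 49 \left(-73\right) = 1694 - \frac{7154}{3} = - \frac{2072}{3}$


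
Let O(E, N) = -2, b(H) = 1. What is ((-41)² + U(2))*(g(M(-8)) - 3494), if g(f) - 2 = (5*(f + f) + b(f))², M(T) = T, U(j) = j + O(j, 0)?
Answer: 4621069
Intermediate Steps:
U(j) = -2 + j (U(j) = j - 2 = -2 + j)
g(f) = 2 + (1 + 10*f)² (g(f) = 2 + (5*(f + f) + 1)² = 2 + (5*(2*f) + 1)² = 2 + (10*f + 1)² = 2 + (1 + 10*f)²)
((-41)² + U(2))*(g(M(-8)) - 3494) = ((-41)² + (-2 + 2))*((2 + (1 + 10*(-8))²) - 3494) = (1681 + 0)*((2 + (1 - 80)²) - 3494) = 1681*((2 + (-79)²) - 3494) = 1681*((2 + 6241) - 3494) = 1681*(6243 - 3494) = 1681*2749 = 4621069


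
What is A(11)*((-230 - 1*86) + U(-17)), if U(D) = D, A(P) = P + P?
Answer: -7326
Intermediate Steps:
A(P) = 2*P
A(11)*((-230 - 1*86) + U(-17)) = (2*11)*((-230 - 1*86) - 17) = 22*((-230 - 86) - 17) = 22*(-316 - 17) = 22*(-333) = -7326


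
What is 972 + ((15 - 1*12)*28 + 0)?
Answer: 1056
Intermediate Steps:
972 + ((15 - 1*12)*28 + 0) = 972 + ((15 - 12)*28 + 0) = 972 + (3*28 + 0) = 972 + (84 + 0) = 972 + 84 = 1056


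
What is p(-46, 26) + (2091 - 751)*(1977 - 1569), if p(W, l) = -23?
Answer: 546697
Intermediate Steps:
p(-46, 26) + (2091 - 751)*(1977 - 1569) = -23 + (2091 - 751)*(1977 - 1569) = -23 + 1340*408 = -23 + 546720 = 546697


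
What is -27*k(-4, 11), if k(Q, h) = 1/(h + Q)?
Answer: -27/7 ≈ -3.8571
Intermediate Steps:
k(Q, h) = 1/(Q + h)
-27*k(-4, 11) = -27/(-4 + 11) = -27/7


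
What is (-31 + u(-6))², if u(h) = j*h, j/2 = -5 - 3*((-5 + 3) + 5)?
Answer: 18769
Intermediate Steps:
j = -28 (j = 2*(-5 - 3*((-5 + 3) + 5)) = 2*(-5 - 3*(-2 + 5)) = 2*(-5 - 3*3) = 2*(-5 - 9) = 2*(-14) = -28)
u(h) = -28*h
(-31 + u(-6))² = (-31 - 28*(-6))² = (-31 + 168)² = 137² = 18769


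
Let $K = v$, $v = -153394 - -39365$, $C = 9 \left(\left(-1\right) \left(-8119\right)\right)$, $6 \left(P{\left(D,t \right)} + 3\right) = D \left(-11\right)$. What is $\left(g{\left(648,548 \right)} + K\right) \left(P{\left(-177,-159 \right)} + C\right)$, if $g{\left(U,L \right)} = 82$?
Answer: $- \frac{16725710395}{2} \approx -8.3629 \cdot 10^{9}$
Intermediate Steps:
$P{\left(D,t \right)} = -3 - \frac{11 D}{6}$ ($P{\left(D,t \right)} = -3 + \frac{D \left(-11\right)}{6} = -3 + \frac{\left(-11\right) D}{6} = -3 - \frac{11 D}{6}$)
$C = 73071$ ($C = 9 \cdot 8119 = 73071$)
$v = -114029$ ($v = -153394 + \left(-7763 + 47128\right) = -153394 + 39365 = -114029$)
$K = -114029$
$\left(g{\left(648,548 \right)} + K\right) \left(P{\left(-177,-159 \right)} + C\right) = \left(82 - 114029\right) \left(\left(-3 - - \frac{649}{2}\right) + 73071\right) = - 113947 \left(\left(-3 + \frac{649}{2}\right) + 73071\right) = - 113947 \left(\frac{643}{2} + 73071\right) = \left(-113947\right) \frac{146785}{2} = - \frac{16725710395}{2}$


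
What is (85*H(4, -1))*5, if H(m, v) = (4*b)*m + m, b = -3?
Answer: -18700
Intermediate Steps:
H(m, v) = -11*m (H(m, v) = (4*(-3))*m + m = -12*m + m = -11*m)
(85*H(4, -1))*5 = (85*(-11*4))*5 = (85*(-44))*5 = -3740*5 = -18700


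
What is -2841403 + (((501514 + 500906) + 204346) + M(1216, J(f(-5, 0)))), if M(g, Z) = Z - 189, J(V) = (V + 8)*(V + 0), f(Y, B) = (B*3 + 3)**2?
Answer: -1634673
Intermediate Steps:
f(Y, B) = (3 + 3*B)**2 (f(Y, B) = (3*B + 3)**2 = (3 + 3*B)**2)
J(V) = V*(8 + V) (J(V) = (8 + V)*V = V*(8 + V))
M(g, Z) = -189 + Z
-2841403 + (((501514 + 500906) + 204346) + M(1216, J(f(-5, 0)))) = -2841403 + (((501514 + 500906) + 204346) + (-189 + (9*(1 + 0)**2)*(8 + 9*(1 + 0)**2))) = -2841403 + ((1002420 + 204346) + (-189 + (9*1**2)*(8 + 9*1**2))) = -2841403 + (1206766 + (-189 + (9*1)*(8 + 9*1))) = -2841403 + (1206766 + (-189 + 9*(8 + 9))) = -2841403 + (1206766 + (-189 + 9*17)) = -2841403 + (1206766 + (-189 + 153)) = -2841403 + (1206766 - 36) = -2841403 + 1206730 = -1634673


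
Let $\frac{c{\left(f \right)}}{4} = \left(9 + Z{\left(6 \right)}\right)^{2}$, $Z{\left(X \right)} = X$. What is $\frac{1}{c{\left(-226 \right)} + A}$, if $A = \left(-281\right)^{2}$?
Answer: $\frac{1}{79861} \approx 1.2522 \cdot 10^{-5}$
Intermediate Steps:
$A = 78961$
$c{\left(f \right)} = 900$ ($c{\left(f \right)} = 4 \left(9 + 6\right)^{2} = 4 \cdot 15^{2} = 4 \cdot 225 = 900$)
$\frac{1}{c{\left(-226 \right)} + A} = \frac{1}{900 + 78961} = \frac{1}{79861}$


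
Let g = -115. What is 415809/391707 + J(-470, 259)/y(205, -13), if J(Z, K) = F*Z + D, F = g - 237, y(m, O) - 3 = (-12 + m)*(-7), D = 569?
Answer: -7162930759/58669004 ≈ -122.09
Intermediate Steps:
y(m, O) = 87 - 7*m (y(m, O) = 3 + (-12 + m)*(-7) = 3 + (84 - 7*m) = 87 - 7*m)
F = -352 (F = -115 - 237 = -352)
J(Z, K) = 569 - 352*Z (J(Z, K) = -352*Z + 569 = 569 - 352*Z)
415809/391707 + J(-470, 259)/y(205, -13) = 415809/391707 + (569 - 352*(-470))/(87 - 7*205) = 415809*(1/391707) + (569 + 165440)/(87 - 1435) = 46201/43523 + 166009/(-1348) = 46201/43523 + 166009*(-1/1348) = 46201/43523 - 166009/1348 = -7162930759/58669004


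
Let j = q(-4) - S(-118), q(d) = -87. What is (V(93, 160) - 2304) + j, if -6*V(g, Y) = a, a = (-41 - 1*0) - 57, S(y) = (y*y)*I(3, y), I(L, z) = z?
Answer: 4921972/3 ≈ 1.6407e+6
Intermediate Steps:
S(y) = y**3 (S(y) = (y*y)*y = y**2*y = y**3)
a = -98 (a = (-41 + 0) - 57 = -41 - 57 = -98)
V(g, Y) = 49/3 (V(g, Y) = -1/6*(-98) = 49/3)
j = 1642945 (j = -87 - 1*(-118)**3 = -87 - 1*(-1643032) = -87 + 1643032 = 1642945)
(V(93, 160) - 2304) + j = (49/3 - 2304) + 1642945 = -6863/3 + 1642945 = 4921972/3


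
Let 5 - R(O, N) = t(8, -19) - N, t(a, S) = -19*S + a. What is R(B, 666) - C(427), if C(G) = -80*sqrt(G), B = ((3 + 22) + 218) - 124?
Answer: 302 + 80*sqrt(427) ≈ 1955.1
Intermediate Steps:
t(a, S) = a - 19*S
B = 119 (B = (25 + 218) - 124 = 243 - 124 = 119)
R(O, N) = -364 + N (R(O, N) = 5 - ((8 - 19*(-19)) - N) = 5 - ((8 + 361) - N) = 5 - (369 - N) = 5 + (-369 + N) = -364 + N)
R(B, 666) - C(427) = (-364 + 666) - (-80)*sqrt(427) = 302 + 80*sqrt(427)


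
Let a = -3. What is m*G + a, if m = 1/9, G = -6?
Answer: -11/3 ≈ -3.6667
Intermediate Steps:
m = 1/9 ≈ 0.11111
m*G + a = (1/9)*(-6) - 3 = -2/3 - 3 = -11/3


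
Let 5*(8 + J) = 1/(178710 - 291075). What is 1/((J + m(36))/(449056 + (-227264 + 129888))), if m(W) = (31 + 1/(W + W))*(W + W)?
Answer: 12348913500/78128789 ≈ 158.06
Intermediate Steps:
J = -4494601/561825 (J = -8 + 1/(5*(178710 - 291075)) = -8 + (⅕)/(-112365) = -8 + (⅕)*(-1/112365) = -8 - 1/561825 = -4494601/561825 ≈ -8.0000)
m(W) = 2*W*(31 + 1/(2*W)) (m(W) = (31 + 1/(2*W))*(2*W) = 2*W*(31 + 1/(2*W)))
1/((J + m(36))/(449056 + (-227264 + 129888))) = 1/((-4494601/561825 + (1 + 62*36))/(449056 + (-227264 + 129888))) = 1/((-4494601/561825 + (1 + 2232))/(449056 - 97376)) = 1/((-4494601/561825 + 2233)/351680) = 1/((1250060624/561825)*(1/351680)) = 1/(78128789/12348913500) = 12348913500/78128789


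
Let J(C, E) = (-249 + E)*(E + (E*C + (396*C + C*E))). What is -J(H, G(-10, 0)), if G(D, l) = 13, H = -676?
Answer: -67321124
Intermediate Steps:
J(C, E) = (-249 + E)*(E + 396*C + 2*C*E) (J(C, E) = (-249 + E)*(E + (C*E + (396*C + C*E))) = (-249 + E)*(E + (396*C + 2*C*E)) = (-249 + E)*(E + 396*C + 2*C*E))
-J(H, G(-10, 0)) = -(13² - 98604*(-676) - 249*13 - 102*(-676)*13 + 2*(-676)*13²) = -(169 + 66656304 - 3237 + 896376 + 2*(-676)*169) = -(169 + 66656304 - 3237 + 896376 - 228488) = -1*67321124 = -67321124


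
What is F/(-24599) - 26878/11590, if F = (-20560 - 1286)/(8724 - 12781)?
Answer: -1341313841347/578330238685 ≈ -2.3193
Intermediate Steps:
F = 21846/4057 (F = -21846/(-4057) = -21846*(-1/4057) = 21846/4057 ≈ 5.3848)
F/(-24599) - 26878/11590 = (21846/4057)/(-24599) - 26878/11590 = (21846/4057)*(-1/24599) - 26878*1/11590 = -21846/99798143 - 13439/5795 = -1341313841347/578330238685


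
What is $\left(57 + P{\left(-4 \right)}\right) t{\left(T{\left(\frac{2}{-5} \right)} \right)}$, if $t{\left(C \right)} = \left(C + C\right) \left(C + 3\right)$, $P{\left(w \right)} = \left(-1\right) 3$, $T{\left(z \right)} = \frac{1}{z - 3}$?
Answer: $- \frac{24840}{289} \approx -85.952$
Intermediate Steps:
$T{\left(z \right)} = \frac{1}{-3 + z}$
$P{\left(w \right)} = -3$
$t{\left(C \right)} = 2 C \left(3 + C\right)$
$\left(57 + P{\left(-4 \right)}\right) t{\left(T{\left(\frac{2}{-5} \right)} \right)} = \left(57 - 3\right) \frac{2 \left(3 + \frac{1}{-3 + \frac{2}{-5}}\right)}{-3 + \frac{2}{-5}} = 54 \frac{2 \left(3 + \frac{1}{-3 + 2 \left(- \frac{1}{5}\right)}\right)}{-3 + 2 \left(- \frac{1}{5}\right)} = 54 \frac{2 \left(3 + \frac{1}{-3 - \frac{2}{5}}\right)}{-3 - \frac{2}{5}} = 54 \frac{2 \left(3 + \frac{1}{- \frac{17}{5}}\right)}{- \frac{17}{5}} = 54 \cdot 2 \left(- \frac{5}{17}\right) \left(3 - \frac{5}{17}\right) = 54 \cdot 2 \left(- \frac{5}{17}\right) \frac{46}{17} = 54 \left(- \frac{460}{289}\right) = - \frac{24840}{289}$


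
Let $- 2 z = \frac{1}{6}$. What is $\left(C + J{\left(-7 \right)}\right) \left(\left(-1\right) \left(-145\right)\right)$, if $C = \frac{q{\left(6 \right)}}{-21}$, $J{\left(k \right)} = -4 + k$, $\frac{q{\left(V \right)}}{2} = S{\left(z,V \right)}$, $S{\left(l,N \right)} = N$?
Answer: $- \frac{11745}{7} \approx -1677.9$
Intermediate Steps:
$z = - \frac{1}{12}$ ($z = - \frac{1}{2 \cdot 6} = \left(- \frac{1}{2}\right) \frac{1}{6} = - \frac{1}{12} \approx -0.083333$)
$q{\left(V \right)} = 2 V$
$C = - \frac{4}{7}$ ($C = \frac{2 \cdot 6}{-21} = 12 \left(- \frac{1}{21}\right) = - \frac{4}{7} \approx -0.57143$)
$\left(C + J{\left(-7 \right)}\right) \left(\left(-1\right) \left(-145\right)\right) = \left(- \frac{4}{7} - 11\right) \left(\left(-1\right) \left(-145\right)\right) = \left(- \frac{4}{7} - 11\right) 145 = \left(- \frac{81}{7}\right) 145 = - \frac{11745}{7}$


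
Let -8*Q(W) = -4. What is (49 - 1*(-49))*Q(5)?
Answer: 49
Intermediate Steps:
Q(W) = 1/2 (Q(W) = -1/8*(-4) = 1/2)
(49 - 1*(-49))*Q(5) = (49 - 1*(-49))*(1/2) = (49 + 49)*(1/2) = 98*(1/2) = 49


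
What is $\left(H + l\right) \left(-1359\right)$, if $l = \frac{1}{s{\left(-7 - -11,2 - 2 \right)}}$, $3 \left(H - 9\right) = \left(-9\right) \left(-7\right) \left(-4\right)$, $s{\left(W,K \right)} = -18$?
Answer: $\frac{204001}{2} \approx 1.02 \cdot 10^{5}$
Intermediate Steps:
$H = -75$ ($H = 9 + \frac{\left(-9\right) \left(-7\right) \left(-4\right)}{3} = 9 + \frac{63 \left(-4\right)}{3} = 9 + \frac{1}{3} \left(-252\right) = 9 - 84 = -75$)
$l = - \frac{1}{18}$ ($l = \frac{1}{-18} = - \frac{1}{18} \approx -0.055556$)
$\left(H + l\right) \left(-1359\right) = \left(-75 - \frac{1}{18}\right) \left(-1359\right) = \left(- \frac{1351}{18}\right) \left(-1359\right) = \frac{204001}{2}$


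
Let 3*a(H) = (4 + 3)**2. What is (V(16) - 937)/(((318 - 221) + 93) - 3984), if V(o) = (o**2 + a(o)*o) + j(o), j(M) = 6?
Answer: 1241/11382 ≈ 0.10903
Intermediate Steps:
a(H) = 49/3 (a(H) = (4 + 3)**2/3 = (1/3)*7**2 = (1/3)*49 = 49/3)
V(o) = 6 + o**2 + 49*o/3 (V(o) = (o**2 + 49*o/3) + 6 = 6 + o**2 + 49*o/3)
(V(16) - 937)/(((318 - 221) + 93) - 3984) = ((6 + 16**2 + (49/3)*16) - 937)/(((318 - 221) + 93) - 3984) = ((6 + 256 + 784/3) - 937)/((97 + 93) - 3984) = (1570/3 - 937)/(190 - 3984) = -1241/3/(-3794) = -1241/3*(-1/3794) = 1241/11382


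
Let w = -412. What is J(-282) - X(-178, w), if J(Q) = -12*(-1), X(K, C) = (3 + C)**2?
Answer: -167269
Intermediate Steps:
J(Q) = 12
J(-282) - X(-178, w) = 12 - (3 - 412)**2 = 12 - 1*(-409)**2 = 12 - 1*167281 = 12 - 167281 = -167269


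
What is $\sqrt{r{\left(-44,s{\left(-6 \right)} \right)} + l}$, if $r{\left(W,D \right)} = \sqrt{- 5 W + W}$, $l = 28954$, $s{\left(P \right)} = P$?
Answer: $\sqrt{28954 + 4 \sqrt{11}} \approx 170.2$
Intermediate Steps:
$r{\left(W,D \right)} = 2 \sqrt{- W}$ ($r{\left(W,D \right)} = \sqrt{- 4 W} = 2 \sqrt{- W}$)
$\sqrt{r{\left(-44,s{\left(-6 \right)} \right)} + l} = \sqrt{2 \sqrt{\left(-1\right) \left(-44\right)} + 28954} = \sqrt{2 \sqrt{44} + 28954} = \sqrt{2 \cdot 2 \sqrt{11} + 28954} = \sqrt{4 \sqrt{11} + 28954} = \sqrt{28954 + 4 \sqrt{11}}$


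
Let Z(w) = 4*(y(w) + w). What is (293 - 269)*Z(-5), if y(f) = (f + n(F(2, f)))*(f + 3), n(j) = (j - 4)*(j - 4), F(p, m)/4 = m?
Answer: -110112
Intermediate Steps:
F(p, m) = 4*m
n(j) = (-4 + j)² (n(j) = (-4 + j)*(-4 + j) = (-4 + j)²)
y(f) = (3 + f)*(f + (-4 + 4*f)²) (y(f) = (f + (-4 + 4*f)²)*(f + 3) = (f + (-4 + 4*f)²)*(3 + f) = (3 + f)*(f + (-4 + 4*f)²))
Z(w) = 192 - 304*w + 64*w³ + 68*w² (Z(w) = 4*((48 - 77*w + 16*w³ + 17*w²) + w) = 4*(48 - 76*w + 16*w³ + 17*w²) = 192 - 304*w + 64*w³ + 68*w²)
(293 - 269)*Z(-5) = (293 - 269)*(192 - 304*(-5) + 64*(-5)³ + 68*(-5)²) = 24*(192 + 1520 + 64*(-125) + 68*25) = 24*(192 + 1520 - 8000 + 1700) = 24*(-4588) = -110112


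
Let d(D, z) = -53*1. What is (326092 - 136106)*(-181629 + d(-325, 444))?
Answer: -34517036452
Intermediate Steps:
d(D, z) = -53
(326092 - 136106)*(-181629 + d(-325, 444)) = (326092 - 136106)*(-181629 - 53) = 189986*(-181682) = -34517036452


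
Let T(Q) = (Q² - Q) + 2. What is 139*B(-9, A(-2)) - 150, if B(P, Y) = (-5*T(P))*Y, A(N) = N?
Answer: 127730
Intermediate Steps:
T(Q) = 2 + Q² - Q
B(P, Y) = Y*(-10 - 5*P² + 5*P) (B(P, Y) = (-5*(2 + P² - P))*Y = (-10 - 5*P² + 5*P)*Y = Y*(-10 - 5*P² + 5*P))
139*B(-9, A(-2)) - 150 = 139*(5*(-2)*(-2 - 9 - 1*(-9)²)) - 150 = 139*(5*(-2)*(-2 - 9 - 1*81)) - 150 = 139*(5*(-2)*(-2 - 9 - 81)) - 150 = 139*(5*(-2)*(-92)) - 150 = 139*920 - 150 = 127880 - 150 = 127730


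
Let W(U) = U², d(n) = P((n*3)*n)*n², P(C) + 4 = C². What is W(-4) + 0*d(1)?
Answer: 16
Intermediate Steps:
P(C) = -4 + C²
d(n) = n²*(-4 + 9*n⁴) (d(n) = (-4 + ((n*3)*n)²)*n² = (-4 + ((3*n)*n)²)*n² = (-4 + (3*n²)²)*n² = (-4 + 9*n⁴)*n² = n²*(-4 + 9*n⁴))
W(-4) + 0*d(1) = (-4)² + 0*(1²*(-4 + 9*1⁴)) = 16 + 0*(1*(-4 + 9*1)) = 16 + 0*(1*(-4 + 9)) = 16 + 0*(1*5) = 16 + 0*5 = 16 + 0 = 16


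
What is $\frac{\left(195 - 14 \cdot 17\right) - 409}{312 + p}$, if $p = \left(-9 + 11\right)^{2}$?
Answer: $- \frac{113}{79} \approx -1.4304$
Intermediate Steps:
$p = 4$ ($p = 2^{2} = 4$)
$\frac{\left(195 - 14 \cdot 17\right) - 409}{312 + p} = \frac{\left(195 - 14 \cdot 17\right) - 409}{312 + 4} = \frac{\left(195 - 238\right) - 409}{316} = \left(\left(195 - 238\right) - 409\right) \frac{1}{316} = \left(-43 - 409\right) \frac{1}{316} = \left(-452\right) \frac{1}{316} = - \frac{113}{79}$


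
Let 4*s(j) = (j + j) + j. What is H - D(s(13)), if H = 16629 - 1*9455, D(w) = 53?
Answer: 7121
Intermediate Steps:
s(j) = 3*j/4 (s(j) = ((j + j) + j)/4 = (2*j + j)/4 = (3*j)/4 = 3*j/4)
H = 7174 (H = 16629 - 9455 = 7174)
H - D(s(13)) = 7174 - 1*53 = 7174 - 53 = 7121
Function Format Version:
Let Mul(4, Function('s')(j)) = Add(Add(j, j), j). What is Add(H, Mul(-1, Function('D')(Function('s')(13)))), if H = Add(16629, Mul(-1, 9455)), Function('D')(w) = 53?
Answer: 7121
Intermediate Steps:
Function('s')(j) = Mul(Rational(3, 4), j) (Function('s')(j) = Mul(Rational(1, 4), Add(Add(j, j), j)) = Mul(Rational(1, 4), Add(Mul(2, j), j)) = Mul(Rational(1, 4), Mul(3, j)) = Mul(Rational(3, 4), j))
H = 7174 (H = Add(16629, -9455) = 7174)
Add(H, Mul(-1, Function('D')(Function('s')(13)))) = Add(7174, Mul(-1, 53)) = Add(7174, -53) = 7121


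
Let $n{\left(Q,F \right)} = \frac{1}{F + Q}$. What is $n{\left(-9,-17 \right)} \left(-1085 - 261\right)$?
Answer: $\frac{673}{13} \approx 51.769$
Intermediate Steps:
$n{\left(-9,-17 \right)} \left(-1085 - 261\right) = \frac{-1085 - 261}{-17 - 9} = \frac{1}{-26} \left(-1346\right) = \left(- \frac{1}{26}\right) \left(-1346\right) = \frac{673}{13}$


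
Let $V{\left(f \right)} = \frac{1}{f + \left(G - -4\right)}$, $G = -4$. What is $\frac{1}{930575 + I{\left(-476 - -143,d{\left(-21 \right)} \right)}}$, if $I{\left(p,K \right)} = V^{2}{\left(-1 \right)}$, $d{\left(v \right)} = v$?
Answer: $\frac{1}{930576} \approx 1.0746 \cdot 10^{-6}$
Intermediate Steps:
$V{\left(f \right)} = \frac{1}{f}$ ($V{\left(f \right)} = \frac{1}{f - 0} = \frac{1}{f + \left(-4 + 4\right)} = \frac{1}{f + 0} = \frac{1}{f}$)
$I{\left(p,K \right)} = 1$ ($I{\left(p,K \right)} = \left(\frac{1}{-1}\right)^{2} = \left(-1\right)^{2} = 1$)
$\frac{1}{930575 + I{\left(-476 - -143,d{\left(-21 \right)} \right)}} = \frac{1}{930575 + 1} = \frac{1}{930576}$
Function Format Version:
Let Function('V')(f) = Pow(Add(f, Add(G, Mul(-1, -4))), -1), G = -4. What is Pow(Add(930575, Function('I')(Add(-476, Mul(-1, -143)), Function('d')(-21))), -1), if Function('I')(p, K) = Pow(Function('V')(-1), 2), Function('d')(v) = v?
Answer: Rational(1, 930576) ≈ 1.0746e-6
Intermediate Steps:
Function('V')(f) = Pow(f, -1) (Function('V')(f) = Pow(Add(f, Add(-4, Mul(-1, -4))), -1) = Pow(Add(f, Add(-4, 4)), -1) = Pow(Add(f, 0), -1) = Pow(f, -1))
Function('I')(p, K) = 1 (Function('I')(p, K) = Pow(Pow(-1, -1), 2) = Pow(-1, 2) = 1)
Pow(Add(930575, Function('I')(Add(-476, Mul(-1, -143)), Function('d')(-21))), -1) = Pow(Add(930575, 1), -1) = Pow(930576, -1) = Rational(1, 930576)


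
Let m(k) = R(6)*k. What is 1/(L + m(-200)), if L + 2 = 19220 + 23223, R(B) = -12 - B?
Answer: 1/46041 ≈ 2.1720e-5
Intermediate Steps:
m(k) = -18*k (m(k) = (-12 - 1*6)*k = (-12 - 6)*k = -18*k)
L = 42441 (L = -2 + (19220 + 23223) = -2 + 42443 = 42441)
1/(L + m(-200)) = 1/(42441 - 18*(-200)) = 1/(42441 + 3600) = 1/46041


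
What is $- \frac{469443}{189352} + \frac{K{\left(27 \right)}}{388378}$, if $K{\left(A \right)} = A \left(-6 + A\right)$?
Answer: $- \frac{91106985435}{36770075528} \approx -2.4777$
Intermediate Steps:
$- \frac{469443}{189352} + \frac{K{\left(27 \right)}}{388378} = - \frac{469443}{189352} + \frac{27 \left(-6 + 27\right)}{388378} = \left(-469443\right) \frac{1}{189352} + 27 \cdot 21 \cdot \frac{1}{388378} = - \frac{469443}{189352} + 567 \cdot \frac{1}{388378} = - \frac{469443}{189352} + \frac{567}{388378} = - \frac{91106985435}{36770075528}$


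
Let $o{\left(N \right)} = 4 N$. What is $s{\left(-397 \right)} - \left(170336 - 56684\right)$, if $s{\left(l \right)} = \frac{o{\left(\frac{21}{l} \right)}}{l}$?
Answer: $- \frac{17912577984}{157609} \approx -1.1365 \cdot 10^{5}$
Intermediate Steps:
$s{\left(l \right)} = \frac{84}{l^{2}}$ ($s{\left(l \right)} = \frac{4 \frac{21}{l}}{l} = \frac{84 \frac{1}{l}}{l} = \frac{84}{l^{2}}$)
$s{\left(-397 \right)} - \left(170336 - 56684\right) = \frac{84}{157609} - \left(170336 - 56684\right) = 84 \cdot \frac{1}{157609} - \left(170336 - 56684\right) = \frac{84}{157609} - 113652 = - \frac{17912577984}{157609}$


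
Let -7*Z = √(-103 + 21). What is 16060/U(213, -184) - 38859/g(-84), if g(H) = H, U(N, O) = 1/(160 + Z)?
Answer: 71961753/28 - 16060*I*√82/7 ≈ 2.5701e+6 - 20776.0*I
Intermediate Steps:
Z = -I*√82/7 (Z = -√(-103 + 21)/7 = -I*√82/7 ≈ -1.2936*I)
U(N, O) = 1/(160 - I*√82/7)
16060/U(213, -184) - 38859/g(-84) = 16060/(3920/627241 + 7*I*√82/1254482) - 38859/(-84) = 16060/(3920/627241 + 7*I*√82/1254482) - 38859*(-1/84) = 16060/(3920/627241 + 7*I*√82/1254482) + 12953/28 = 12953/28 + 16060/(3920/627241 + 7*I*√82/1254482)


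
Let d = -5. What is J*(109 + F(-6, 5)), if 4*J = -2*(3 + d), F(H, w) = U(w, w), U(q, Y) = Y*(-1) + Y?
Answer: 109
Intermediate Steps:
U(q, Y) = 0 (U(q, Y) = -Y + Y = 0)
F(H, w) = 0
J = 1 (J = (-2*(3 - 5))/4 = (-2*(-2))/4 = (¼)*4 = 1)
J*(109 + F(-6, 5)) = 1*(109 + 0) = 1*109 = 109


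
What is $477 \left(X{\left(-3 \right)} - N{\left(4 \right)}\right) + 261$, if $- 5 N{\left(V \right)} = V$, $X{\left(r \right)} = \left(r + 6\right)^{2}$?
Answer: $\frac{24678}{5} \approx 4935.6$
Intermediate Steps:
$X{\left(r \right)} = \left(6 + r\right)^{2}$
$N{\left(V \right)} = - \frac{V}{5}$
$477 \left(X{\left(-3 \right)} - N{\left(4 \right)}\right) + 261 = 477 \left(\left(6 - 3\right)^{2} - \left(- \frac{1}{5}\right) 4\right) + 261 = 477 \left(3^{2} - - \frac{4}{5}\right) + 261 = 477 \left(9 + \frac{4}{5}\right) + 261 = 477 \cdot \frac{49}{5} + 261 = \frac{23373}{5} + 261 = \frac{24678}{5}$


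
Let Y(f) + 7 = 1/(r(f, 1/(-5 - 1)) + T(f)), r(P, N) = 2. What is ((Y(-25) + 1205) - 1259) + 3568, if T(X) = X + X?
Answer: 168335/48 ≈ 3507.0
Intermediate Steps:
T(X) = 2*X
Y(f) = -7 + 1/(2 + 2*f)
((Y(-25) + 1205) - 1259) + 3568 = (((-13 - 14*(-25))/(2*(1 - 25)) + 1205) - 1259) + 3568 = (((1/2)*(-13 + 350)/(-24) + 1205) - 1259) + 3568 = (((1/2)*(-1/24)*337 + 1205) - 1259) + 3568 = ((-337/48 + 1205) - 1259) + 3568 = (57503/48 - 1259) + 3568 = -2929/48 + 3568 = 168335/48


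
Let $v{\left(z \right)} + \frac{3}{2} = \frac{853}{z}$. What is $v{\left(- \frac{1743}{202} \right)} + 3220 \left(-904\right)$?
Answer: $- \frac{10147677521}{3486} \approx -2.911 \cdot 10^{6}$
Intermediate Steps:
$v{\left(z \right)} = - \frac{3}{2} + \frac{853}{z}$
$v{\left(- \frac{1743}{202} \right)} + 3220 \left(-904\right) = \left(- \frac{3}{2} + \frac{853}{\left(-1743\right) \frac{1}{202}}\right) + 3220 \left(-904\right) = \left(- \frac{3}{2} + \frac{853}{\left(-1743\right) \frac{1}{202}}\right) - 2910880 = \left(- \frac{3}{2} + \frac{853}{- \frac{1743}{202}}\right) - 2910880 = \left(- \frac{3}{2} + 853 \left(- \frac{202}{1743}\right)\right) - 2910880 = \left(- \frac{3}{2} - \frac{172306}{1743}\right) - 2910880 = - \frac{349841}{3486} - 2910880 = - \frac{10147677521}{3486}$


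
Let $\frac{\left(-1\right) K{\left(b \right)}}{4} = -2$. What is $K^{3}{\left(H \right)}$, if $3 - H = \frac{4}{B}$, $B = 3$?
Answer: $512$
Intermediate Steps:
$H = \frac{5}{3}$ ($H = 3 - \frac{4}{3} = \frac{5}{3} \approx 1.6667$)
$K{\left(b \right)} = 8$ ($K{\left(b \right)} = \left(-4\right) \left(-2\right) = 8$)
$K^{3}{\left(H \right)} = 8^{3} = 512$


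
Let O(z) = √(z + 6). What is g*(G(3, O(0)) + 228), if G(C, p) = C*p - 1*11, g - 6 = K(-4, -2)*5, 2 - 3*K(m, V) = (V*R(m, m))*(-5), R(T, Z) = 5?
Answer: -16058 - 222*√6 ≈ -16602.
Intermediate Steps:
K(m, V) = ⅔ + 25*V/3 (K(m, V) = ⅔ - V*5*(-5)/3 = ⅔ - 5*V*(-5)/3 = ⅔ - (-25)*V/3 = ⅔ + 25*V/3)
O(z) = √(6 + z)
g = -74 (g = 6 + (⅔ + (25/3)*(-2))*5 = 6 + (⅔ - 50/3)*5 = 6 - 16*5 = 6 - 80 = -74)
G(C, p) = -11 + C*p (G(C, p) = C*p - 11 = -11 + C*p)
g*(G(3, O(0)) + 228) = -74*((-11 + 3*√(6 + 0)) + 228) = -74*((-11 + 3*√6) + 228) = -74*(217 + 3*√6) = -16058 - 222*√6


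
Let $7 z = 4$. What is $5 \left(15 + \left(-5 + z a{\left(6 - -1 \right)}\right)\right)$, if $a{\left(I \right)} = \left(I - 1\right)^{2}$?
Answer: $\frac{1070}{7} \approx 152.86$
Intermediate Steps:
$z = \frac{4}{7}$ ($z = \frac{1}{7} \cdot 4 = \frac{4}{7} \approx 0.57143$)
$a{\left(I \right)} = \left(-1 + I\right)^{2}$
$5 \left(15 + \left(-5 + z a{\left(6 - -1 \right)}\right)\right) = 5 \left(15 - \left(5 - \frac{4 \left(-1 + \left(6 - -1\right)\right)^{2}}{7}\right)\right) = 5 \left(15 - \left(5 - \frac{4 \left(-1 + \left(6 + 1\right)\right)^{2}}{7}\right)\right) = 5 \left(15 - \left(5 - \frac{4 \left(-1 + 7\right)^{2}}{7}\right)\right) = 5 \left(15 - \left(5 - \frac{4 \cdot 6^{2}}{7}\right)\right) = 5 \left(15 + \left(-5 + \frac{4}{7} \cdot 36\right)\right) = 5 \left(15 + \left(-5 + \frac{144}{7}\right)\right) = 5 \left(15 + \frac{109}{7}\right) = 5 \cdot \frac{214}{7} = \frac{1070}{7}$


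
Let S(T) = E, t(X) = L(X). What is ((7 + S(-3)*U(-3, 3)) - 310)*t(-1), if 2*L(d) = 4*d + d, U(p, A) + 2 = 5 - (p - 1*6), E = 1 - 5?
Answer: 1755/2 ≈ 877.50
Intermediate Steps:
E = -4
U(p, A) = 9 - p (U(p, A) = -2 + (5 - (p - 1*6)) = -2 + (5 - (p - 6)) = -2 + (5 - (-6 + p)) = -2 + (5 + (6 - p)) = -2 + (11 - p) = 9 - p)
L(d) = 5*d/2 (L(d) = (4*d + d)/2 = (5*d)/2 = 5*d/2)
t(X) = 5*X/2
S(T) = -4
((7 + S(-3)*U(-3, 3)) - 310)*t(-1) = ((7 - 4*(9 - 1*(-3))) - 310)*((5/2)*(-1)) = ((7 - 4*(9 + 3)) - 310)*(-5/2) = ((7 - 4*12) - 310)*(-5/2) = ((7 - 48) - 310)*(-5/2) = (-41 - 310)*(-5/2) = -351*(-5/2) = 1755/2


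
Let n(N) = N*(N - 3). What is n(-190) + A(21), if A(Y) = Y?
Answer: 36691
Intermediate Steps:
n(N) = N*(-3 + N)
n(-190) + A(21) = -190*(-3 - 190) + 21 = -190*(-193) + 21 = 36670 + 21 = 36691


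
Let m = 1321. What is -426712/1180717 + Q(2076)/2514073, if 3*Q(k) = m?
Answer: -3216795626771/8905226191023 ≈ -0.36123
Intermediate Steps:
Q(k) = 1321/3 (Q(k) = (⅓)*1321 = 1321/3)
-426712/1180717 + Q(2076)/2514073 = -426712/1180717 + (1321/3)/2514073 = -426712*1/1180717 + (1321/3)*(1/2514073) = -426712/1180717 + 1321/7542219 = -3216795626771/8905226191023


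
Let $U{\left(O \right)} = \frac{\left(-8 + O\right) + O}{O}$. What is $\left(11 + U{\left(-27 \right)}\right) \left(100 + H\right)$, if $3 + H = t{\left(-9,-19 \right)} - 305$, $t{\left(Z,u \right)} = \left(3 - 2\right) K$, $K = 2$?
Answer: $- \frac{73954}{27} \approx -2739.0$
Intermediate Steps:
$t{\left(Z,u \right)} = 2$ ($t{\left(Z,u \right)} = \left(3 - 2\right) 2 = 1 \cdot 2 = 2$)
$U{\left(O \right)} = \frac{-8 + 2 O}{O}$
$H = -306$ ($H = -3 + \left(2 - 305\right) = -3 - 303 = -306$)
$\left(11 + U{\left(-27 \right)}\right) \left(100 + H\right) = \left(11 + \left(2 - \frac{8}{-27}\right)\right) \left(100 - 306\right) = \left(11 + \left(2 - - \frac{8}{27}\right)\right) \left(-206\right) = \left(11 + \left(2 + \frac{8}{27}\right)\right) \left(-206\right) = \left(11 + \frac{62}{27}\right) \left(-206\right) = \frac{359}{27} \left(-206\right) = - \frac{73954}{27}$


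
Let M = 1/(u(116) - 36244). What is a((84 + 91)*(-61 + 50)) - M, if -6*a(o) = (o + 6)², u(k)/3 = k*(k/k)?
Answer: -66094604825/107688 ≈ -6.1376e+5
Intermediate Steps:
u(k) = 3*k (u(k) = 3*(k*(k/k)) = 3*(k*1) = 3*k)
M = -1/35896 (M = 1/(3*116 - 36244) = 1/(348 - 36244) = 1/(-35896) = -1/35896 ≈ -2.7858e-5)
a(o) = -(6 + o)²/6 (a(o) = -(o + 6)²/6 = -(6 + o)²/6)
a((84 + 91)*(-61 + 50)) - M = -(6 + (84 + 91)*(-61 + 50))²/6 - 1*(-1/35896) = -(6 + 175*(-11))²/6 + 1/35896 = -(6 - 1925)²/6 + 1/35896 = -⅙*(-1919)² + 1/35896 = -⅙*3682561 + 1/35896 = -3682561/6 + 1/35896 = -66094604825/107688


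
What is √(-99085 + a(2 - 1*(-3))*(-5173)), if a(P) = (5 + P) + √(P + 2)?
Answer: √(-150815 - 5173*√7) ≈ 405.59*I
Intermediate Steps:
a(P) = 5 + P + √(2 + P) (a(P) = (5 + P) + √(2 + P) = 5 + P + √(2 + P))
√(-99085 + a(2 - 1*(-3))*(-5173)) = √(-99085 + (5 + (2 - 1*(-3)) + √(2 + (2 - 1*(-3))))*(-5173)) = √(-99085 + (5 + (2 + 3) + √(2 + (2 + 3)))*(-5173)) = √(-99085 + (5 + 5 + √(2 + 5))*(-5173)) = √(-99085 + (5 + 5 + √7)*(-5173)) = √(-99085 + (10 + √7)*(-5173)) = √(-99085 + (-51730 - 5173*√7)) = √(-150815 - 5173*√7)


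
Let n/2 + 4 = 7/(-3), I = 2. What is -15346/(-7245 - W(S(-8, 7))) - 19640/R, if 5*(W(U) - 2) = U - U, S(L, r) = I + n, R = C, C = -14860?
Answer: 18518632/5384521 ≈ 3.4392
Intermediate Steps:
R = -14860
n = -38/3 (n = -8 + 2*(7/(-3)) = -8 + 2*(7*(-⅓)) = -8 + 2*(-7/3) = -8 - 14/3 = -38/3 ≈ -12.667)
S(L, r) = -32/3 (S(L, r) = 2 - 38/3 = -32/3)
W(U) = 2 (W(U) = 2 + (U - U)/5 = 2 + (⅕)*0 = 2 + 0 = 2)
-15346/(-7245 - W(S(-8, 7))) - 19640/R = -15346/(-7245 - 1*2) - 19640/(-14860) = -15346/(-7245 - 2) - 19640*(-1/14860) = -15346/(-7247) + 982/743 = -15346*(-1/7247) + 982/743 = 15346/7247 + 982/743 = 18518632/5384521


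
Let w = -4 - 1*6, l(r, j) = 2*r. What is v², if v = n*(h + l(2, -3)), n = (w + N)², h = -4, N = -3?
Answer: 0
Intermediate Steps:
w = -10 (w = -4 - 6 = -10)
n = 169 (n = (-10 - 3)² = (-13)² = 169)
v = 0 (v = 169*(-4 + 2*2) = 169*(-4 + 4) = 169*0 = 0)
v² = 0² = 0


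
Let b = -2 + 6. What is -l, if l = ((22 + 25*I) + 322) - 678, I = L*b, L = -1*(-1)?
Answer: 234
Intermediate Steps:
L = 1
b = 4
I = 4 (I = 1*4 = 4)
l = -234 (l = ((22 + 25*4) + 322) - 678 = ((22 + 100) + 322) - 678 = (122 + 322) - 678 = 444 - 678 = -234)
-l = -1*(-234) = 234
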